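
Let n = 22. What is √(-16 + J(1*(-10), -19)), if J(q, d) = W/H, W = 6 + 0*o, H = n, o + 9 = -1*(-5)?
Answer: I*√1903/11 ≈ 3.9658*I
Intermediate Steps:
o = -4 (o = -9 - 1*(-5) = -9 + 5 = -4)
H = 22
W = 6 (W = 6 + 0*(-4) = 6 + 0 = 6)
J(q, d) = 3/11 (J(q, d) = 6/22 = 6*(1/22) = 3/11)
√(-16 + J(1*(-10), -19)) = √(-16 + 3/11) = √(-173/11) = I*√1903/11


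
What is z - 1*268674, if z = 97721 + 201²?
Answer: -130552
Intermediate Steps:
z = 138122 (z = 97721 + 40401 = 138122)
z - 1*268674 = 138122 - 1*268674 = 138122 - 268674 = -130552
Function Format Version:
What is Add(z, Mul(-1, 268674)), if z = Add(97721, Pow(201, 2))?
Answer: -130552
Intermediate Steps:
z = 138122 (z = Add(97721, 40401) = 138122)
Add(z, Mul(-1, 268674)) = Add(138122, Mul(-1, 268674)) = Add(138122, -268674) = -130552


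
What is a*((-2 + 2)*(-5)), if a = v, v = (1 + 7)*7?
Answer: 0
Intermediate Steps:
v = 56 (v = 8*7 = 56)
a = 56
a*((-2 + 2)*(-5)) = 56*((-2 + 2)*(-5)) = 56*(0*(-5)) = 56*0 = 0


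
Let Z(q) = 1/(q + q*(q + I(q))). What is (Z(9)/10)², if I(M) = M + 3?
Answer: 1/3920400 ≈ 2.5508e-7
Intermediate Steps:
I(M) = 3 + M
Z(q) = 1/(q + q*(3 + 2*q)) (Z(q) = 1/(q + q*(q + (3 + q))) = 1/(q + q*(3 + 2*q)))
(Z(9)/10)² = (((½)/(9*(2 + 9)))/10)² = (((½)*(⅑)/11)/10)² = (((½)*(⅑)*(1/11))/10)² = ((⅒)*(1/198))² = (1/1980)² = 1/3920400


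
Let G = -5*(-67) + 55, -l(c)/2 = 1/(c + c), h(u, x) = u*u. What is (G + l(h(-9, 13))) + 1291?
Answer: 136160/81 ≈ 1681.0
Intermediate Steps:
h(u, x) = u**2
l(c) = -1/c (l(c) = -2/(c + c) = -2*1/(2*c) = -1/c)
G = 390 (G = 335 + 55 = 390)
(G + l(h(-9, 13))) + 1291 = (390 - 1/((-9)**2)) + 1291 = (390 - 1/81) + 1291 = 31589/81 + 1291 = 136160/81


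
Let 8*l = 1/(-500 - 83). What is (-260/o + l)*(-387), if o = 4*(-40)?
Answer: -1466343/2332 ≈ -628.79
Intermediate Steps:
o = -160
l = -1/4664 (l = 1/(8*(-500 - 83)) = (⅛)/(-583) = (⅛)*(-1/583) = -1/4664 ≈ -0.00021441)
(-260/o + l)*(-387) = (-260/(-160) - 1/4664)*(-387) = (-260*(-1/160) - 1/4664)*(-387) = (13/8 - 1/4664)*(-387) = (3789/2332)*(-387) = -1466343/2332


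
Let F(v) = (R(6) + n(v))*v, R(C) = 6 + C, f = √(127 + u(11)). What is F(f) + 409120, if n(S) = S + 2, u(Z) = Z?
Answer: 409258 + 14*√138 ≈ 4.0942e+5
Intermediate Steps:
n(S) = 2 + S
f = √138 (f = √(127 + 11) = √138 ≈ 11.747)
F(v) = v*(14 + v) (F(v) = ((6 + 6) + (2 + v))*v = (12 + (2 + v))*v = (14 + v)*v = v*(14 + v))
F(f) + 409120 = √138*(14 + √138) + 409120 = 409120 + √138*(14 + √138)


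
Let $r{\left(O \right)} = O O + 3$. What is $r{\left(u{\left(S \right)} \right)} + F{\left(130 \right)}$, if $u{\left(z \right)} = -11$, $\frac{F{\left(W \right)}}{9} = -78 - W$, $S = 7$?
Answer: $-1748$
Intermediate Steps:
$F{\left(W \right)} = -702 - 9 W$ ($F{\left(W \right)} = 9 \left(-78 - W\right) = -702 - 9 W$)
$r{\left(O \right)} = 3 + O^{2}$ ($r{\left(O \right)} = O^{2} + 3 = 3 + O^{2}$)
$r{\left(u{\left(S \right)} \right)} + F{\left(130 \right)} = \left(3 + \left(-11\right)^{2}\right) - 1872 = \left(3 + 121\right) - 1872 = 124 - 1872 = -1748$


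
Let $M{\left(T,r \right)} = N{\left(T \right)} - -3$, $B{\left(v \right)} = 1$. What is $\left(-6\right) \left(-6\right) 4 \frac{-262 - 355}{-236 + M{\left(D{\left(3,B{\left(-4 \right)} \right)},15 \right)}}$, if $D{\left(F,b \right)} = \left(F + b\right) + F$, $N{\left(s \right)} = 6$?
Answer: $\frac{88848}{227} \approx 391.4$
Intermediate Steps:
$D{\left(F,b \right)} = b + 2 F$
$M{\left(T,r \right)} = 9$ ($M{\left(T,r \right)} = 6 - -3 = 6 + 3 = 9$)
$\left(-6\right) \left(-6\right) 4 \frac{-262 - 355}{-236 + M{\left(D{\left(3,B{\left(-4 \right)} \right)},15 \right)}} = \left(-6\right) \left(-6\right) 4 \frac{-262 - 355}{-236 + 9} = 36 \cdot 4 \left(- \frac{617}{-227}\right) = 144 \left(\left(-617\right) \left(- \frac{1}{227}\right)\right) = 144 \cdot \frac{617}{227} = \frac{88848}{227}$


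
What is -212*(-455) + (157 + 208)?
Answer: 96825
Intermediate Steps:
-212*(-455) + (157 + 208) = 96460 + 365 = 96825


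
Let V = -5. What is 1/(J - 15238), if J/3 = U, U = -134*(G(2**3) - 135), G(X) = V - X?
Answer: 1/44258 ≈ 2.2595e-5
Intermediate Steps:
G(X) = -5 - X
U = 19832 (U = -134*((-5 - 1*2**3) - 135) = -134*((-5 - 1*8) - 135) = -134*((-5 - 8) - 135) = -134*(-13 - 135) = -134*(-148) = 19832)
J = 59496 (J = 3*19832 = 59496)
1/(J - 15238) = 1/(59496 - 15238) = 1/44258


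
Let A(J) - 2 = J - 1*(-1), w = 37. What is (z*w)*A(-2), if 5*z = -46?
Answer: -1702/5 ≈ -340.40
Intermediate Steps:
z = -46/5 (z = (⅕)*(-46) = -46/5 ≈ -9.2000)
A(J) = 3 + J (A(J) = 2 + (J - 1*(-1)) = 2 + (J + 1) = 2 + (1 + J) = 3 + J)
(z*w)*A(-2) = (-46/5*37)*(3 - 2) = -1702/5*1 = -1702/5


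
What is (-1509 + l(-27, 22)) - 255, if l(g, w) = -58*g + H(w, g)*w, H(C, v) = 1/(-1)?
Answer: -220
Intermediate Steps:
H(C, v) = -1
l(g, w) = -w - 58*g (l(g, w) = -58*g - w = -w - 58*g)
(-1509 + l(-27, 22)) - 255 = (-1509 + (-1*22 - 58*(-27))) - 255 = (-1509 + (-22 + 1566)) - 255 = (-1509 + 1544) - 255 = 35 - 255 = -220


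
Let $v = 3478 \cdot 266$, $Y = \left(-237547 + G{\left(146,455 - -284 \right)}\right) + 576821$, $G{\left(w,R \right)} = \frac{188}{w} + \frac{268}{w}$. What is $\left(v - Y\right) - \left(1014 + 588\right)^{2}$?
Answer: $- \frac{144578918}{73} \approx -1.9805 \cdot 10^{6}$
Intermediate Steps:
$G{\left(w,R \right)} = \frac{456}{w}$
$Y = \frac{24767230}{73}$ ($Y = \left(-237547 + \frac{456}{146}\right) + 576821 = \left(-237547 + 456 \cdot \frac{1}{146}\right) + 576821 = \left(-237547 + \frac{228}{73}\right) + 576821 = - \frac{17340703}{73} + 576821 = \frac{24767230}{73} \approx 3.3928 \cdot 10^{5}$)
$v = 925148$
$\left(v - Y\right) - \left(1014 + 588\right)^{2} = \left(925148 - \frac{24767230}{73}\right) - \left(1014 + 588\right)^{2} = \left(925148 - \frac{24767230}{73}\right) - 1602^{2} = \frac{42768574}{73} - 2566404 = - \frac{144578918}{73}$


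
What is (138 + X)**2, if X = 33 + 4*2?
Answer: 32041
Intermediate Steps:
X = 41 (X = 33 + 8 = 41)
(138 + X)**2 = (138 + 41)**2 = 179**2 = 32041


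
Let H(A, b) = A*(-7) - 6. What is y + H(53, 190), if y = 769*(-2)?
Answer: -1915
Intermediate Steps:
H(A, b) = -6 - 7*A (H(A, b) = -7*A - 6 = -6 - 7*A)
y = -1538
y + H(53, 190) = -1538 + (-6 - 7*53) = -1538 + (-6 - 371) = -1538 - 377 = -1915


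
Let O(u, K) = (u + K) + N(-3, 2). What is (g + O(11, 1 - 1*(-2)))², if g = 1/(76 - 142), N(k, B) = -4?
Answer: 434281/4356 ≈ 99.697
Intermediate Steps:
g = -1/66 (g = 1/(-66) = -1/66 ≈ -0.015152)
O(u, K) = -4 + K + u (O(u, K) = (u + K) - 4 = (K + u) - 4 = -4 + K + u)
(g + O(11, 1 - 1*(-2)))² = (-1/66 + (-4 + (1 - 1*(-2)) + 11))² = (-1/66 + (-4 + (1 + 2) + 11))² = (-1/66 + (-4 + 3 + 11))² = (-1/66 + 10)² = (659/66)² = 434281/4356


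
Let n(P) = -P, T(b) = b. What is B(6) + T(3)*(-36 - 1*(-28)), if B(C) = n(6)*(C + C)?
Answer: -96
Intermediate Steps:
B(C) = -12*C (B(C) = (-1*6)*(C + C) = -12*C)
B(6) + T(3)*(-36 - 1*(-28)) = -12*6 + 3*(-36 - 1*(-28)) = -72 + 3*(-36 + 28) = -72 + 3*(-8) = -72 - 24 = -96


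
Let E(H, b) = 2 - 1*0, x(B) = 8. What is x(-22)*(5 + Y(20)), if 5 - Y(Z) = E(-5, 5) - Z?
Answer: 224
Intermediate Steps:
E(H, b) = 2 (E(H, b) = 2 + 0 = 2)
Y(Z) = 3 + Z (Y(Z) = 5 - (2 - Z) = 5 + (-2 + Z) = 3 + Z)
x(-22)*(5 + Y(20)) = 8*(5 + (3 + 20)) = 8*(5 + 23) = 8*28 = 224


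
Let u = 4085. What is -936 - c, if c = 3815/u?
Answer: -765475/817 ≈ -936.93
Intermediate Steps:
c = 763/817 (c = 3815/4085 = 3815*(1/4085) = 763/817 ≈ 0.93390)
-936 - c = -936 - 1*763/817 = -936 - 763/817 = -765475/817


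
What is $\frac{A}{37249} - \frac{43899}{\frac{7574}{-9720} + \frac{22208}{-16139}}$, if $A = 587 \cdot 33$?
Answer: $\frac{128260587361331823}{6296916369977} \approx 20369.0$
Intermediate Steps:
$A = 19371$
$\frac{A}{37249} - \frac{43899}{\frac{7574}{-9720} + \frac{22208}{-16139}} = \frac{19371}{37249} - \frac{43899}{\frac{7574}{-9720} + \frac{22208}{-16139}} = 19371 \cdot \frac{1}{37249} - \frac{43899}{7574 \left(- \frac{1}{9720}\right) + 22208 \left(- \frac{1}{16139}\right)} = \frac{19371}{37249} - \frac{43899}{- \frac{3787}{4860} - \frac{22208}{16139}} = \frac{19371}{37249} - \frac{43899}{- \frac{169049273}{78435540}} = \frac{19371}{37249} - - \frac{3443241770460}{169049273} = \frac{19371}{37249} + \frac{3443241770460}{169049273} = \frac{128260587361331823}{6296916369977}$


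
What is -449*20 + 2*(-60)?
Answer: -9100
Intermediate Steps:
-449*20 + 2*(-60) = -8980 - 120 = -9100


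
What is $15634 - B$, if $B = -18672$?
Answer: $34306$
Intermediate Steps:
$15634 - B = 15634 - -18672 = 15634 + 18672 = 34306$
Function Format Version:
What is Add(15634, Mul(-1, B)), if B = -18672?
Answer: 34306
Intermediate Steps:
Add(15634, Mul(-1, B)) = Add(15634, Mul(-1, -18672)) = Add(15634, 18672) = 34306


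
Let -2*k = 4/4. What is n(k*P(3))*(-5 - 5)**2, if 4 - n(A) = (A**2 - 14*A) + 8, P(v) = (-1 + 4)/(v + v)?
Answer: -3025/4 ≈ -756.25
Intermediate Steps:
P(v) = 3/(2*v) (P(v) = 3/((2*v)) = 3*(1/(2*v)) = 3/(2*v))
k = -1/2 (k = -2/4 = -1/2*1 = -1/2 ≈ -0.50000)
n(A) = -4 - A**2 + 14*A (n(A) = 4 - ((A**2 - 14*A) + 8) = 4 - (8 + A**2 - 14*A) = 4 + (-8 - A**2 + 14*A) = -4 - A**2 + 14*A)
n(k*P(3))*(-5 - 5)**2 = (-4 - (-3/(4*3))**2 + 14*(-3/(4*3)))*(-5 - 5)**2 = (-4 - (-3/(4*3))**2 + 14*(-3/(4*3)))*(-10)**2 = (-4 - (-1/2*1/2)**2 + 14*(-1/2*1/2))*100 = (-4 - (-1/4)**2 + 14*(-1/4))*100 = (-4 - 1*1/16 - 7/2)*100 = (-4 - 1/16 - 7/2)*100 = -121/16*100 = -3025/4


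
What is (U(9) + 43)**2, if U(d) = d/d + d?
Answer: 2809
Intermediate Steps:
U(d) = 1 + d
(U(9) + 43)**2 = ((1 + 9) + 43)**2 = (10 + 43)**2 = 53**2 = 2809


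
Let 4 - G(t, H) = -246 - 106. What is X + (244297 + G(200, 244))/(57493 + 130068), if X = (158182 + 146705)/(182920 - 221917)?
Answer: -15881392522/2438105439 ≈ -6.5138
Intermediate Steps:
G(t, H) = 356 (G(t, H) = 4 - (-246 - 106) = 4 - 1*(-352) = 4 + 352 = 356)
X = -101629/12999 (X = 304887/(-38997) = 304887*(-1/38997) = -101629/12999 ≈ -7.8182)
X + (244297 + G(200, 244))/(57493 + 130068) = -101629/12999 + (244297 + 356)/(57493 + 130068) = -101629/12999 + 244653/187561 = -15881392522/2438105439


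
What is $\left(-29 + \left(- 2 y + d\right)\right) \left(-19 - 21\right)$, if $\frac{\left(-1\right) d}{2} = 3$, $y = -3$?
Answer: $1160$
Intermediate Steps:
$d = -6$ ($d = \left(-2\right) 3 = -6$)
$\left(-29 + \left(- 2 y + d\right)\right) \left(-19 - 21\right) = \left(-29 - 0\right) \left(-19 - 21\right) = \left(-29 + \left(6 - 6\right)\right) \left(-40\right) = \left(-29 + 0\right) \left(-40\right) = \left(-29\right) \left(-40\right) = 1160$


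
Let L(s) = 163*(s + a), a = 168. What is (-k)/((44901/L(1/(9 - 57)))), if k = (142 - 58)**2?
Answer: -64399181/14967 ≈ -4302.7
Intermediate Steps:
L(s) = 27384 + 163*s (L(s) = 163*(s + 168) = 163*(168 + s) = 27384 + 163*s)
k = 7056 (k = 84**2 = 7056)
(-k)/((44901/L(1/(9 - 57)))) = (-1*7056)/((44901/(27384 + 163/(9 - 57)))) = -7056/(44901/(27384 + 163/(-48))) = -7056/(44901/(27384 + 163*(-1/48))) = -7056/(44901/(27384 - 163/48)) = -7056/(44901/(1314269/48)) = -7056/(44901*(48/1314269)) = -7056/2155248/1314269 = -7056*1314269/2155248 = -64399181/14967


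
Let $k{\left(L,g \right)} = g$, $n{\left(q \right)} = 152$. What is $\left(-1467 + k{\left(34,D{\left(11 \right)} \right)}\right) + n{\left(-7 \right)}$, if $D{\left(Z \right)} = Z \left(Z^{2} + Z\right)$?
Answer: $137$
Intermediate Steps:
$D{\left(Z \right)} = Z \left(Z + Z^{2}\right)$
$\left(-1467 + k{\left(34,D{\left(11 \right)} \right)}\right) + n{\left(-7 \right)} = \left(-1467 + 11^{2} \left(1 + 11\right)\right) + 152 = \left(-1467 + 121 \cdot 12\right) + 152 = \left(-1467 + 1452\right) + 152 = -15 + 152 = 137$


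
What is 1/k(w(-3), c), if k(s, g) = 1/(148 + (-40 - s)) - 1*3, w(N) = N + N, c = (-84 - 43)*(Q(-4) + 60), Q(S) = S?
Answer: -114/341 ≈ -0.33431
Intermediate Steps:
c = -7112 (c = (-84 - 43)*(-4 + 60) = -127*56 = -7112)
w(N) = 2*N
k(s, g) = -3 + 1/(108 - s) (k(s, g) = 1/(108 - s) - 3 = -3 + 1/(108 - s))
1/k(w(-3), c) = 1/((323 - 6*(-3))/(-108 + 2*(-3))) = 1/((323 - 3*(-6))/(-108 - 6)) = 1/((323 + 18)/(-114)) = 1/(-1/114*341) = 1/(-341/114) = -114/341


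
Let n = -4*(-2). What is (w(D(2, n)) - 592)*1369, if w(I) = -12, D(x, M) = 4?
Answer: -826876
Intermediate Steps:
n = 8
(w(D(2, n)) - 592)*1369 = (-12 - 592)*1369 = -604*1369 = -826876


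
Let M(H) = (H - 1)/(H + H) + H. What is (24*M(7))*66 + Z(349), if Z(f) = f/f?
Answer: 82375/7 ≈ 11768.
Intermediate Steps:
Z(f) = 1
M(H) = H + (-1 + H)/(2*H) (M(H) = (-1 + H)/((2*H)) + H = (-1 + H)*(1/(2*H)) + H = (-1 + H)/(2*H) + H = H + (-1 + H)/(2*H))
(24*M(7))*66 + Z(349) = (24*(1/2 + 7 - 1/2/7))*66 + 1 = (24*(1/2 + 7 - 1/2*1/7))*66 + 1 = (24*(1/2 + 7 - 1/14))*66 + 1 = (24*(52/7))*66 + 1 = (1248/7)*66 + 1 = 82368/7 + 1 = 82375/7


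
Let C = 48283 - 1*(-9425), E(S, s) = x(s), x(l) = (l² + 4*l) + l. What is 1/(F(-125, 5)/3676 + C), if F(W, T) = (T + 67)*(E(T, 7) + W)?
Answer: 919/53032914 ≈ 1.7329e-5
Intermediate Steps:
x(l) = l² + 5*l
E(S, s) = s*(5 + s)
F(W, T) = (67 + T)*(84 + W) (F(W, T) = (T + 67)*(7*(5 + 7) + W) = (67 + T)*(7*12 + W) = (67 + T)*(84 + W))
C = 57708 (C = 48283 + 9425 = 57708)
1/(F(-125, 5)/3676 + C) = 1/((5628 + 67*(-125) + 84*5 + 5*(-125))/3676 + 57708) = 1/((5628 - 8375 + 420 - 625)*(1/3676) + 57708) = 1/(-2952*1/3676 + 57708) = 1/(-738/919 + 57708) = 1/(53032914/919) = 919/53032914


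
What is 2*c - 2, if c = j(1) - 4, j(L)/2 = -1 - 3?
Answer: -26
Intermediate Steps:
j(L) = -8 (j(L) = 2*(-1 - 3) = 2*(-4) = -8)
c = -12 (c = -8 - 4 = -12)
2*c - 2 = 2*(-12) - 2 = -24 - 2 = -26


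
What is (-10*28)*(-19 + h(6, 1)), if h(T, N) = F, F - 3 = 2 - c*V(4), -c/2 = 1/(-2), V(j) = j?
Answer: 5040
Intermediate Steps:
c = 1 (c = -2/(-2) = -2*(-1/2) = 1)
F = 1 (F = 3 + (2 - 4) = 3 - 2 = 1)
h(T, N) = 1
(-10*28)*(-19 + h(6, 1)) = (-10*28)*(-19 + 1) = -280*(-18) = 5040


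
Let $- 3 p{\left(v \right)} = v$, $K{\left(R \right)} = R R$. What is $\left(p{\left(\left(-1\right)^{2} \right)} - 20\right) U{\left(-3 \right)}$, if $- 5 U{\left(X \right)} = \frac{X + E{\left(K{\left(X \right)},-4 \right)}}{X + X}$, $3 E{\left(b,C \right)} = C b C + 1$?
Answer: $- \frac{4148}{135} \approx -30.726$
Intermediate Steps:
$K{\left(R \right)} = R^{2}$
$p{\left(v \right)} = - \frac{v}{3}$
$E{\left(b,C \right)} = \frac{1}{3} + \frac{b C^{2}}{3}$ ($E{\left(b,C \right)} = \frac{C b C + 1}{3} = \frac{b C^{2} + 1}{3} = \frac{1 + b C^{2}}{3} = \frac{1}{3} + \frac{b C^{2}}{3}$)
$U{\left(X \right)} = - \frac{\frac{1}{3} + X + \frac{16 X^{2}}{3}}{10 X}$ ($U{\left(X \right)} = - \frac{\left(X + \left(\frac{1}{3} + \frac{X^{2} \left(-4\right)^{2}}{3}\right)\right) \frac{1}{X + X}}{5} = - \frac{\left(X + \left(\frac{1}{3} + \frac{1}{3} X^{2} \cdot 16\right)\right) \frac{1}{2 X}}{5} = - \frac{\left(X + \left(\frac{1}{3} + \frac{16 X^{2}}{3}\right)\right) \frac{1}{2 X}}{5} = - \frac{\left(\frac{1}{3} + X + \frac{16 X^{2}}{3}\right) \frac{1}{2 X}}{5} = - \frac{\frac{1}{2} \frac{1}{X} \left(\frac{1}{3} + X + \frac{16 X^{2}}{3}\right)}{5} = - \frac{\frac{1}{3} + X + \frac{16 X^{2}}{3}}{10 X}$)
$\left(p{\left(\left(-1\right)^{2} \right)} - 20\right) U{\left(-3 \right)} = \left(- \frac{\left(-1\right)^{2}}{3} - 20\right) \frac{-1 - 16 \left(-3\right)^{2} - -9}{30 \left(-3\right)} = \left(\left(- \frac{1}{3}\right) 1 - 20\right) \frac{1}{30} \left(- \frac{1}{3}\right) \left(-1 - 144 + 9\right) = \left(- \frac{1}{3} - 20\right) \frac{1}{30} \left(- \frac{1}{3}\right) \left(-1 - 144 + 9\right) = - \frac{61 \cdot \frac{1}{30} \left(- \frac{1}{3}\right) \left(-136\right)}{3} = \left(- \frac{61}{3}\right) \frac{68}{45} = - \frac{4148}{135}$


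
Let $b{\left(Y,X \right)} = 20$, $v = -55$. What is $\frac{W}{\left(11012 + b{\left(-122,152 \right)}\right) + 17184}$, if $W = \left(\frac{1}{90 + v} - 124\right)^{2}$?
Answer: $\frac{18826921}{34564600} \approx 0.54469$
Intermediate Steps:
$W = \frac{18826921}{1225}$ ($W = \left(\frac{1}{90 - 55} - 124\right)^{2} = \left(\frac{1}{35} - 124\right)^{2} = \left(- \frac{4339}{35}\right)^{2} = \frac{18826921}{1225} \approx 15369.0$)
$\frac{W}{\left(11012 + b{\left(-122,152 \right)}\right) + 17184} = \frac{18826921}{1225 \left(\left(11012 + 20\right) + 17184\right)} = \frac{18826921}{1225 \left(11032 + 17184\right)} = \frac{18826921}{1225 \cdot 28216} = \frac{18826921}{1225} \cdot \frac{1}{28216} = \frac{18826921}{34564600}$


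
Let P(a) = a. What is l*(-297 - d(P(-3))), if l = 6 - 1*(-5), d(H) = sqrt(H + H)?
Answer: -3267 - 11*I*sqrt(6) ≈ -3267.0 - 26.944*I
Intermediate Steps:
d(H) = sqrt(2)*sqrt(H) (d(H) = sqrt(2*H) = sqrt(2)*sqrt(H))
l = 11 (l = 6 + 5 = 11)
l*(-297 - d(P(-3))) = 11*(-297 - sqrt(2)*sqrt(-3)) = 11*(-297 - sqrt(2)*I*sqrt(3)) = 11*(-297 - I*sqrt(6)) = -3267 - 11*I*sqrt(6)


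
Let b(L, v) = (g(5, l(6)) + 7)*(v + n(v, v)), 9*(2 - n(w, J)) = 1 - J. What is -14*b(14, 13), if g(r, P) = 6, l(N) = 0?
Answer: -8918/3 ≈ -2972.7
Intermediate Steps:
n(w, J) = 17/9 + J/9 (n(w, J) = 2 - (1 - J)/9 = 2 + (-⅑ + J/9) = 17/9 + J/9)
b(L, v) = 221/9 + 130*v/9 (b(L, v) = (6 + 7)*(v + (17/9 + v/9)) = 13*(17/9 + 10*v/9) = 221/9 + 130*v/9)
-14*b(14, 13) = -14*(221/9 + (130/9)*13) = -14*(221/9 + 1690/9) = -14*637/3 = -8918/3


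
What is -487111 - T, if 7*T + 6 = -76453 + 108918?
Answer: -491748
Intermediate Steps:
T = 4637 (T = -6/7 + (-76453 + 108918)/7 = -6/7 + (⅐)*32465 = -6/7 + 32465/7 = 4637)
-487111 - T = -487111 - 1*4637 = -487111 - 4637 = -491748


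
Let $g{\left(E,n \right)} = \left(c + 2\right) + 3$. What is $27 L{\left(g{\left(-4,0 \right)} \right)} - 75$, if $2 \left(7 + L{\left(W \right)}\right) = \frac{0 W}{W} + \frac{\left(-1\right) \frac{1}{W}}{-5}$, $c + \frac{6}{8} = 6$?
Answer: $- \frac{54066}{205} \approx -263.74$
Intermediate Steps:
$c = \frac{21}{4}$ ($c = - \frac{3}{4} + 6 = \frac{21}{4} \approx 5.25$)
$g{\left(E,n \right)} = \frac{41}{4}$ ($g{\left(E,n \right)} = \left(\frac{21}{4} + 2\right) + 3 = \frac{29}{4} + 3 = \frac{41}{4}$)
$L{\left(W \right)} = -7 + \frac{1}{10 W}$ ($L{\left(W \right)} = -7 + \frac{\frac{0 W}{W} + \frac{\left(-1\right) \frac{1}{W}}{-5}}{2} = -7 + \frac{\frac{0}{W} + - \frac{1}{W} \left(- \frac{1}{5}\right)}{2} = -7 + \frac{0 + \frac{1}{5 W}}{2} = -7 + \frac{\frac{1}{5} \frac{1}{W}}{2} = -7 + \frac{1}{10 W}$)
$27 L{\left(g{\left(-4,0 \right)} \right)} - 75 = 27 \left(-7 + \frac{1}{10 \cdot \frac{41}{4}}\right) - 75 = 27 \left(-7 + \frac{1}{10} \cdot \frac{4}{41}\right) - 75 = 27 \left(-7 + \frac{2}{205}\right) - 75 = 27 \left(- \frac{1433}{205}\right) - 75 = - \frac{38691}{205} - 75 = - \frac{54066}{205}$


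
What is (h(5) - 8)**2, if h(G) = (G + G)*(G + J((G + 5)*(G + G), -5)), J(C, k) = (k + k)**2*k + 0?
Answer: 24581764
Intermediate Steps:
J(C, k) = 4*k**3 (J(C, k) = (2*k)**2*k + 0 = (4*k**2)*k + 0 = 4*k**3 + 0 = 4*k**3)
h(G) = 2*G*(-500 + G) (h(G) = (G + G)*(G + 4*(-5)**3) = (2*G)*(G + 4*(-125)) = (2*G)*(G - 500) = (2*G)*(-500 + G) = 2*G*(-500 + G))
(h(5) - 8)**2 = (2*5*(-500 + 5) - 8)**2 = (2*5*(-495) - 8)**2 = (-4950 - 8)**2 = (-4958)**2 = 24581764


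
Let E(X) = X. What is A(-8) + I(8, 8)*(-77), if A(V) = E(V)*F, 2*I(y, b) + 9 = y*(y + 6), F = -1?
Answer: -7915/2 ≈ -3957.5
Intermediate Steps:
I(y, b) = -9/2 + y*(6 + y)/2 (I(y, b) = -9/2 + (y*(y + 6))/2 = -9/2 + (y*(6 + y))/2 = -9/2 + y*(6 + y)/2)
A(V) = -V (A(V) = V*(-1) = -V)
A(-8) + I(8, 8)*(-77) = -1*(-8) + (-9/2 + (½)*8² + 3*8)*(-77) = 8 + (-9/2 + (½)*64 + 24)*(-77) = 8 + (-9/2 + 32 + 24)*(-77) = 8 + (103/2)*(-77) = 8 - 7931/2 = -7915/2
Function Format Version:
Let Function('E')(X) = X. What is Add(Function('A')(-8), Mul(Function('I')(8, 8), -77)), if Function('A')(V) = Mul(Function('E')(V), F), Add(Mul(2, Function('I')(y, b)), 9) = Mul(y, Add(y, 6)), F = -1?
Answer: Rational(-7915, 2) ≈ -3957.5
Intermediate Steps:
Function('I')(y, b) = Add(Rational(-9, 2), Mul(Rational(1, 2), y, Add(6, y))) (Function('I')(y, b) = Add(Rational(-9, 2), Mul(Rational(1, 2), Mul(y, Add(y, 6)))) = Add(Rational(-9, 2), Mul(Rational(1, 2), Mul(y, Add(6, y)))) = Add(Rational(-9, 2), Mul(Rational(1, 2), y, Add(6, y))))
Function('A')(V) = Mul(-1, V) (Function('A')(V) = Mul(V, -1) = Mul(-1, V))
Add(Function('A')(-8), Mul(Function('I')(8, 8), -77)) = Add(Mul(-1, -8), Mul(Add(Rational(-9, 2), Mul(Rational(1, 2), Pow(8, 2)), Mul(3, 8)), -77)) = Add(8, Mul(Add(Rational(-9, 2), Mul(Rational(1, 2), 64), 24), -77)) = Add(8, Mul(Add(Rational(-9, 2), 32, 24), -77)) = Add(8, Mul(Rational(103, 2), -77)) = Add(8, Rational(-7931, 2)) = Rational(-7915, 2)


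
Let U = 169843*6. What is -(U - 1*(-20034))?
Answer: -1039092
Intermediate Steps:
U = 1019058
-(U - 1*(-20034)) = -(1019058 - 1*(-20034)) = -(1019058 + 20034) = -1*1039092 = -1039092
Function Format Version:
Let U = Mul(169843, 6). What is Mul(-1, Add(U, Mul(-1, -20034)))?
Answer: -1039092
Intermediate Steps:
U = 1019058
Mul(-1, Add(U, Mul(-1, -20034))) = Mul(-1, Add(1019058, Mul(-1, -20034))) = Mul(-1, Add(1019058, 20034)) = Mul(-1, 1039092) = -1039092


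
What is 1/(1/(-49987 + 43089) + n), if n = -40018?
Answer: -6898/276044165 ≈ -2.4989e-5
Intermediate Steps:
1/(1/(-49987 + 43089) + n) = 1/(1/(-49987 + 43089) - 40018) = 1/(1/(-6898) - 40018) = 1/(-1/6898 - 40018) = 1/(-276044165/6898) = -6898/276044165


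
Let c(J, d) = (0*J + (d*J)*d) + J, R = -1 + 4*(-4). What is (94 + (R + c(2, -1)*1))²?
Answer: 6561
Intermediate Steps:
R = -17 (R = -1 - 16 = -17)
c(J, d) = J + J*d² (c(J, d) = (0 + (J*d)*d) + J = (0 + J*d²) + J = J*d² + J = J + J*d²)
(94 + (R + c(2, -1)*1))² = (94 + (-17 + (2*(1 + (-1)²))*1))² = (94 + (-17 + (2*(1 + 1))*1))² = (94 + (-17 + (2*2)*1))² = (94 + (-17 + 4*1))² = (94 + (-17 + 4))² = (94 - 13)² = 81² = 6561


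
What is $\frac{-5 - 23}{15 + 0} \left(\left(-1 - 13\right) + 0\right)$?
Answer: $\frac{392}{15} \approx 26.133$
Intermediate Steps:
$\frac{-5 - 23}{15 + 0} \left(\left(-1 - 13\right) + 0\right) = - \frac{28}{15} \left(-14 + 0\right) = \left(-28\right) \frac{1}{15} \left(-14\right) = \left(- \frac{28}{15}\right) \left(-14\right) = \frac{392}{15}$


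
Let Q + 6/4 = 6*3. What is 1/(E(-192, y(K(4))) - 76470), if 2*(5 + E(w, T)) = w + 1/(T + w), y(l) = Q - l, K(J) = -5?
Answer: -341/26110712 ≈ -1.3060e-5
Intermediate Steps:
Q = 33/2 (Q = -3/2 + 6*3 = -3/2 + 18 = 33/2 ≈ 16.500)
y(l) = 33/2 - l
E(w, T) = -5 + w/2 + 1/(2*(T + w)) (E(w, T) = -5 + (w + 1/(T + w))/2 = -5 + (w/2 + 1/(2*(T + w))) = -5 + w/2 + 1/(2*(T + w)))
1/(E(-192, y(K(4))) - 76470) = 1/((1 + (-192)² - 10*(33/2 - 1*(-5)) - 10*(-192) + (33/2 - 1*(-5))*(-192))/(2*((33/2 - 1*(-5)) - 192)) - 76470) = 1/((1 + 36864 - 10*(33/2 + 5) + 1920 + (33/2 + 5)*(-192))/(2*((33/2 + 5) - 192)) - 76470) = 1/((1 + 36864 - 10*43/2 + 1920 + (43/2)*(-192))/(2*(43/2 - 192)) - 76470) = 1/((1 + 36864 - 215 + 1920 - 4128)/(2*(-341/2)) - 76470) = 1/((½)*(-2/341)*34442 - 76470) = 1/(-34442/341 - 76470) = 1/(-26110712/341) = -341/26110712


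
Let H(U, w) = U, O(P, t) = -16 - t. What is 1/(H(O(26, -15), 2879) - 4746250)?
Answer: -1/4746251 ≈ -2.1069e-7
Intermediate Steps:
1/(H(O(26, -15), 2879) - 4746250) = 1/((-16 - 1*(-15)) - 4746250) = 1/((-16 + 15) - 4746250) = 1/(-1 - 4746250) = 1/(-4746251) = -1/4746251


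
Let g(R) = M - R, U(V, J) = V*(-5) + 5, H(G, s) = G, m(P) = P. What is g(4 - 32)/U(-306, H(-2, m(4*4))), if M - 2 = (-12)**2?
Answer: 174/1535 ≈ 0.11336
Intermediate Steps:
U(V, J) = 5 - 5*V (U(V, J) = -5*V + 5 = 5 - 5*V)
M = 146 (M = 2 + (-12)**2 = 2 + 144 = 146)
g(R) = 146 - R
g(4 - 32)/U(-306, H(-2, m(4*4))) = (146 - (4 - 32))/(5 - 5*(-306)) = (146 - 1*(-28))/(5 + 1530) = (146 + 28)/1535 = 174*(1/1535) = 174/1535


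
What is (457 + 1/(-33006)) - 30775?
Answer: -1000675909/33006 ≈ -30318.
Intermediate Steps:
(457 + 1/(-33006)) - 30775 = (457 - 1/33006) - 30775 = 15083741/33006 - 30775 = -1000675909/33006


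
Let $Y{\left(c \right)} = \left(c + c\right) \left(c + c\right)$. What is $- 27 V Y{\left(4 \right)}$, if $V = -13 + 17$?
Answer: $-6912$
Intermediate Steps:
$Y{\left(c \right)} = 4 c^{2}$ ($Y{\left(c \right)} = 2 c 2 c = 4 c^{2}$)
$V = 4$
$- 27 V Y{\left(4 \right)} = \left(-27\right) 4 \cdot 4 \cdot 4^{2} = - 108 \cdot 4 \cdot 16 = \left(-108\right) 64 = -6912$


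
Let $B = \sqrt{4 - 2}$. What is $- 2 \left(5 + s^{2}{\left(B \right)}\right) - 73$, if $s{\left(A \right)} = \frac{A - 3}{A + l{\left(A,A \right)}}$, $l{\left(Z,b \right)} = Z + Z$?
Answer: $- \frac{758}{9} + \frac{2 \sqrt{2}}{3} \approx -83.279$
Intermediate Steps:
$l{\left(Z,b \right)} = 2 Z$
$B = \sqrt{2} \approx 1.4142$
$s{\left(A \right)} = \frac{-3 + A}{3 A}$ ($s{\left(A \right)} = \frac{A - 3}{A + 2 A} = \frac{-3 + A}{3 A}$)
$- 2 \left(5 + s^{2}{\left(B \right)}\right) - 73 = - 2 \left(5 + \left(\frac{-3 + \sqrt{2}}{3 \sqrt{2}}\right)^{2}\right) - 73 = - 2 \left(5 + \left(\frac{\frac{\sqrt{2}}{2} \left(-3 + \sqrt{2}\right)}{3}\right)^{2}\right) - 73 = - 2 \left(5 + \left(\frac{\sqrt{2} \left(-3 + \sqrt{2}\right)}{6}\right)^{2}\right) - 73 = - 2 \left(5 + \frac{\left(-3 + \sqrt{2}\right)^{2}}{18}\right) - 73 = \left(-10 - \frac{\left(-3 + \sqrt{2}\right)^{2}}{9}\right) - 73 = -83 - \frac{\left(-3 + \sqrt{2}\right)^{2}}{9}$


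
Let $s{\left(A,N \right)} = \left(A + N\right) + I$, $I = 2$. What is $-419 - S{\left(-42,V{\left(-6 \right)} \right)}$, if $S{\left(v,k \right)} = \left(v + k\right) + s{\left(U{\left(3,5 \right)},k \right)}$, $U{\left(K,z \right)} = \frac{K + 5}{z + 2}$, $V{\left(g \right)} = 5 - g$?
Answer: $- \frac{2815}{7} \approx -402.14$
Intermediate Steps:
$U{\left(K,z \right)} = \frac{5 + K}{2 + z}$
$s{\left(A,N \right)} = 2 + A + N$ ($s{\left(A,N \right)} = \left(A + N\right) + 2 = 2 + A + N$)
$S{\left(v,k \right)} = \frac{22}{7} + v + 2 k$ ($S{\left(v,k \right)} = \left(v + k\right) + \left(2 + \frac{5 + 3}{2 + 5} + k\right) = \left(k + v\right) + \left(2 + \frac{1}{7} \cdot 8 + k\right) = \left(k + v\right) + \left(2 + \frac{8}{7} + k\right) = \left(k + v\right) + \left(\frac{22}{7} + k\right) = \frac{22}{7} + v + 2 k$)
$-419 - S{\left(-42,V{\left(-6 \right)} \right)} = -419 - \left(\frac{22}{7} - 42 + 2 \left(5 - -6\right)\right) = -419 - \left(\frac{22}{7} - 42 + 2 \left(5 + 6\right)\right) = -419 - \left(\frac{22}{7} - 42 + 2 \cdot 11\right) = -419 - \left(\frac{22}{7} - 42 + 22\right) = -419 - - \frac{118}{7} = -419 + \frac{118}{7} = - \frac{2815}{7}$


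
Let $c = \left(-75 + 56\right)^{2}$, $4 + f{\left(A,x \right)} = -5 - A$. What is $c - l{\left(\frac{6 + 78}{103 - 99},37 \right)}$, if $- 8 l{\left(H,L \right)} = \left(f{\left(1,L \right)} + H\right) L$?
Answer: $\frac{3295}{8} \approx 411.88$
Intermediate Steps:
$f{\left(A,x \right)} = -9 - A$ ($f{\left(A,x \right)} = -4 - \left(5 + A\right) = -9 - A$)
$l{\left(H,L \right)} = - \frac{L \left(-10 + H\right)}{8}$ ($l{\left(H,L \right)} = - \frac{\left(\left(-9 - 1\right) + H\right) L}{8} = - \frac{\left(-10 + H\right) L}{8} = - \frac{L \left(-10 + H\right)}{8}$)
$c = 361$ ($c = \left(-19\right)^{2} = 361$)
$c - l{\left(\frac{6 + 78}{103 - 99},37 \right)} = 361 - \frac{1}{8} \cdot 37 \left(10 - \frac{6 + 78}{103 - 99}\right) = 361 - \frac{1}{8} \cdot 37 \left(10 - \frac{84}{4}\right) = 361 - \frac{1}{8} \cdot 37 \left(10 - 84 \cdot \frac{1}{4}\right) = 361 - \frac{1}{8} \cdot 37 \left(10 - 21\right) = 361 - \frac{1}{8} \cdot 37 \left(-11\right) = 361 - - \frac{407}{8} = 361 + \frac{407}{8} = \frac{3295}{8}$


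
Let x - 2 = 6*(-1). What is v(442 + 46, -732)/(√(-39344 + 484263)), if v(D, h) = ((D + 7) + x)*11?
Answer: 5401*√444919/444919 ≈ 8.0972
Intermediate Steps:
x = -4 (x = 2 + 6*(-1) = 2 - 6 = -4)
v(D, h) = 33 + 11*D (v(D, h) = ((D + 7) - 4)*11 = ((7 + D) - 4)*11 = (3 + D)*11 = 33 + 11*D)
v(442 + 46, -732)/(√(-39344 + 484263)) = (33 + 11*(442 + 46))/(√(-39344 + 484263)) = (33 + 11*488)/(√444919) = (33 + 5368)*(√444919/444919) = 5401*(√444919/444919) = 5401*√444919/444919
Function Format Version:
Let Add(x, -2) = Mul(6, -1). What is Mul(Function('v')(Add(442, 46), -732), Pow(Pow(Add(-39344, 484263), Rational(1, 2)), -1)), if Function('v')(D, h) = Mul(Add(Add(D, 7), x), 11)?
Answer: Mul(Rational(5401, 444919), Pow(444919, Rational(1, 2))) ≈ 8.0972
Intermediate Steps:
x = -4 (x = Add(2, Mul(6, -1)) = Add(2, -6) = -4)
Function('v')(D, h) = Add(33, Mul(11, D)) (Function('v')(D, h) = Mul(Add(Add(D, 7), -4), 11) = Mul(Add(Add(7, D), -4), 11) = Mul(Add(3, D), 11) = Add(33, Mul(11, D)))
Mul(Function('v')(Add(442, 46), -732), Pow(Pow(Add(-39344, 484263), Rational(1, 2)), -1)) = Mul(Add(33, Mul(11, Add(442, 46))), Pow(Pow(Add(-39344, 484263), Rational(1, 2)), -1)) = Mul(Add(33, Mul(11, 488)), Pow(Pow(444919, Rational(1, 2)), -1)) = Mul(Add(33, 5368), Mul(Rational(1, 444919), Pow(444919, Rational(1, 2)))) = Mul(5401, Mul(Rational(1, 444919), Pow(444919, Rational(1, 2)))) = Mul(Rational(5401, 444919), Pow(444919, Rational(1, 2)))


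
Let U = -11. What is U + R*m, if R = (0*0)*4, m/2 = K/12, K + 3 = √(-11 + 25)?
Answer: -11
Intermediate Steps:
K = -3 + √14 (K = -3 + √(-11 + 25) = -3 + √14 ≈ 0.74166)
m = -½ + √14/6 (m = 2*((-3 + √14)/12) = 2*((-3 + √14)*(1/12)) = 2*(-¼ + √14/12) = -½ + √14/6 ≈ 0.12361)
R = 0 (R = 0*4 = 0)
U + R*m = -11 + 0*(-½ + √14/6) = -11 + 0 = -11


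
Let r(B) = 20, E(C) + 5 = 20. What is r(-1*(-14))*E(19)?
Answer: 300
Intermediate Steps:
E(C) = 15 (E(C) = -5 + 20 = 15)
r(-1*(-14))*E(19) = 20*15 = 300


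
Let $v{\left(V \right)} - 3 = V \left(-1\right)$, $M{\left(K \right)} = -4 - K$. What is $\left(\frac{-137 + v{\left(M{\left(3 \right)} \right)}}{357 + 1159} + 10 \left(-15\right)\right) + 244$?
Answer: $\frac{142377}{1516} \approx 93.916$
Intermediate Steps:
$v{\left(V \right)} = 3 - V$ ($v{\left(V \right)} = 3 + V \left(-1\right) = 3 - V$)
$\left(\frac{-137 + v{\left(M{\left(3 \right)} \right)}}{357 + 1159} + 10 \left(-15\right)\right) + 244 = \left(\frac{-137 + \left(3 - \left(-4 - 3\right)\right)}{357 + 1159} + 10 \left(-15\right)\right) + 244 = \left(\frac{-137 + \left(3 - \left(-4 - 3\right)\right)}{1516} - 150\right) + 244 = \left(\left(-137 + \left(3 - -7\right)\right) \frac{1}{1516} - 150\right) + 244 = \left(\left(-137 + \left(3 + 7\right)\right) \frac{1}{1516} - 150\right) + 244 = \left(\left(-137 + 10\right) \frac{1}{1516} - 150\right) + 244 = \left(\left(-127\right) \frac{1}{1516} - 150\right) + 244 = \left(- \frac{127}{1516} - 150\right) + 244 = - \frac{227527}{1516} + 244 = \frac{142377}{1516}$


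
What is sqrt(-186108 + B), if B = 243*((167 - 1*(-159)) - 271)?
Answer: I*sqrt(172743) ≈ 415.62*I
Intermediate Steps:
B = 13365 (B = 243*((167 + 159) - 271) = 243*(326 - 271) = 243*55 = 13365)
sqrt(-186108 + B) = sqrt(-186108 + 13365) = sqrt(-172743) = I*sqrt(172743)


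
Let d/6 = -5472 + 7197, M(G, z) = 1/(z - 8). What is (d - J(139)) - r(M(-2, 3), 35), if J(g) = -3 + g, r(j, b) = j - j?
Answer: 10214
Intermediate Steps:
M(G, z) = 1/(-8 + z)
r(j, b) = 0
d = 10350 (d = 6*(-5472 + 7197) = 6*1725 = 10350)
(d - J(139)) - r(M(-2, 3), 35) = (10350 - (-3 + 139)) - 1*0 = (10350 - 1*136) + 0 = (10350 - 136) + 0 = 10214 + 0 = 10214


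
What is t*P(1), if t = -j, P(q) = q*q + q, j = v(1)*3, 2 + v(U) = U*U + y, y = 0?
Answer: 6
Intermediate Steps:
v(U) = -2 + U**2 (v(U) = -2 + (U*U + 0) = -2 + (U**2 + 0) = -2 + U**2)
j = -3 (j = (-2 + 1**2)*3 = (-2 + 1)*3 = -1*3 = -3)
P(q) = q + q**2 (P(q) = q**2 + q = q + q**2)
t = 3 (t = -1*(-3) = 3)
t*P(1) = 3*(1*(1 + 1)) = 3*(1*2) = 3*2 = 6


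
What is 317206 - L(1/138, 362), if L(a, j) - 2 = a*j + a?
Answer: 14591263/46 ≈ 3.1720e+5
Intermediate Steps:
L(a, j) = 2 + a + a*j (L(a, j) = 2 + (a*j + a) = 2 + (a + a*j) = 2 + a + a*j)
317206 - L(1/138, 362) = 317206 - (2 + 1/138 + 362/138) = 317206 - (2 + 1/138 + (1/138)*362) = 317206 - (2 + 1/138 + 181/69) = 317206 - 1*213/46 = 317206 - 213/46 = 14591263/46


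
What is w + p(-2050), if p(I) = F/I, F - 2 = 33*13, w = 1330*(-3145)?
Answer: -8574842931/2050 ≈ -4.1828e+6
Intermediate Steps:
w = -4182850
F = 431 (F = 2 + 33*13 = 2 + 429 = 431)
p(I) = 431/I
w + p(-2050) = -4182850 + 431/(-2050) = -4182850 + 431*(-1/2050) = -4182850 - 431/2050 = -8574842931/2050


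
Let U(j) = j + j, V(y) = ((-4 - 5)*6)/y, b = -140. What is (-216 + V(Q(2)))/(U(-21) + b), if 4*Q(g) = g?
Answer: 162/91 ≈ 1.7802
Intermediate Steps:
Q(g) = g/4
V(y) = -54/y (V(y) = (-9*6)/y = -54/y)
U(j) = 2*j
(-216 + V(Q(2)))/(U(-21) + b) = (-216 - 54/((¼)*2))/(2*(-21) - 140) = (-216 - 54/½)/(-42 - 140) = (-216 - 54*2)/(-182) = (-216 - 108)*(-1/182) = -324*(-1/182) = 162/91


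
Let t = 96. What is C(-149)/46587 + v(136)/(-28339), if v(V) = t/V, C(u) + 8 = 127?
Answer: 56770753/22443892881 ≈ 0.0025295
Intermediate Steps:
C(u) = 119 (C(u) = -8 + 127 = 119)
v(V) = 96/V
C(-149)/46587 + v(136)/(-28339) = 119/46587 + (96/136)/(-28339) = 119*(1/46587) + (96*(1/136))*(-1/28339) = 119/46587 + (12/17)*(-1/28339) = 119/46587 - 12/481763 = 56770753/22443892881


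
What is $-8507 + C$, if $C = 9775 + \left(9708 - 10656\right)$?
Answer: $320$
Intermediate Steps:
$C = 8827$ ($C = 9775 - 948 = 8827$)
$-8507 + C = -8507 + 8827 = 320$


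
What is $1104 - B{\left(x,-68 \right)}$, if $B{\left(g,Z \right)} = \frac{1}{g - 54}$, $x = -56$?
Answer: $\frac{121441}{110} \approx 1104.0$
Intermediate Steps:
$B{\left(g,Z \right)} = \frac{1}{-54 + g}$
$1104 - B{\left(x,-68 \right)} = 1104 - \frac{1}{-54 - 56} = 1104 - \frac{1}{-110} = 1104 - - \frac{1}{110} = 1104 + \frac{1}{110} = \frac{121441}{110}$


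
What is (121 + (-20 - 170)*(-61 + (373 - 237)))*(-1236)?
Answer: 17463444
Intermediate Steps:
(121 + (-20 - 170)*(-61 + (373 - 237)))*(-1236) = (121 - 190*(-61 + 136))*(-1236) = (121 - 190*75)*(-1236) = (121 - 14250)*(-1236) = -14129*(-1236) = 17463444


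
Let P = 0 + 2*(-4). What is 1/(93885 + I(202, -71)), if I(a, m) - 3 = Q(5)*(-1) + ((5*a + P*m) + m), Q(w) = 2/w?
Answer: 5/476973 ≈ 1.0483e-5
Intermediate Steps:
P = -8 (P = 0 - 8 = -8)
I(a, m) = 13/5 - 7*m + 5*a (I(a, m) = 3 + ((2/5)*(-1) + ((5*a - 8*m) + m)) = 3 + ((2*(⅕))*(-1) + ((-8*m + 5*a) + m)) = 3 + ((⅖)*(-1) + (-7*m + 5*a)) = 3 + (-⅖ + (-7*m + 5*a)) = 3 + (-⅖ - 7*m + 5*a) = 13/5 - 7*m + 5*a)
1/(93885 + I(202, -71)) = 1/(93885 + (13/5 - 7*(-71) + 5*202)) = 1/(93885 + (13/5 + 497 + 1010)) = 1/(93885 + 7548/5) = 1/(476973/5) = 5/476973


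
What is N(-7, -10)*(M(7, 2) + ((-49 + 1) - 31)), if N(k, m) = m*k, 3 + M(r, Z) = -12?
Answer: -6580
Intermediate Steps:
M(r, Z) = -15 (M(r, Z) = -3 - 12 = -15)
N(k, m) = k*m
N(-7, -10)*(M(7, 2) + ((-49 + 1) - 31)) = (-7*(-10))*(-15 + ((-49 + 1) - 31)) = 70*(-15 + (-48 - 31)) = 70*(-15 - 79) = 70*(-94) = -6580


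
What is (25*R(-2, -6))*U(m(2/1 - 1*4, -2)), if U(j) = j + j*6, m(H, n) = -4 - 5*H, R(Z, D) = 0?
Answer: 0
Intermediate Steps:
U(j) = 7*j (U(j) = j + 6*j = 7*j)
(25*R(-2, -6))*U(m(2/1 - 1*4, -2)) = (25*0)*(7*(-4 - 5*(2/1 - 1*4))) = 0*(7*(-4 - 5*(2*1 - 4))) = 0*(7*(-4 - 5*(2 - 4))) = 0*(7*(-4 - 5*(-2))) = 0*(7*(-4 + 10)) = 0*(7*6) = 0*42 = 0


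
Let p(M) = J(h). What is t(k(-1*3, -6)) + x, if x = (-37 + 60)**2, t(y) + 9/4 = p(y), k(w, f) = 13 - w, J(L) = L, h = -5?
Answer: 2087/4 ≈ 521.75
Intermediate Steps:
p(M) = -5
t(y) = -29/4 (t(y) = -9/4 - 5 = -29/4)
x = 529 (x = 23**2 = 529)
t(k(-1*3, -6)) + x = -29/4 + 529 = 2087/4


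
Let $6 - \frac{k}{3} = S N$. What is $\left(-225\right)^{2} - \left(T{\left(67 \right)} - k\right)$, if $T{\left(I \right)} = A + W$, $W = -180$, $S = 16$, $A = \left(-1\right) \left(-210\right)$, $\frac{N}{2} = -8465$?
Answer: $863253$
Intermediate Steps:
$N = -16930$ ($N = 2 \left(-8465\right) = -16930$)
$A = 210$
$T{\left(I \right)} = 30$ ($T{\left(I \right)} = 210 - 180 = 30$)
$k = 812658$ ($k = 18 - 3 \cdot 16 \left(-16930\right) = 18 - -812640 = 18 + 812640 = 812658$)
$\left(-225\right)^{2} - \left(T{\left(67 \right)} - k\right) = \left(-225\right)^{2} - \left(30 - 812658\right) = 50625 - \left(30 - 812658\right) = 50625 - -812628 = 50625 + 812628 = 863253$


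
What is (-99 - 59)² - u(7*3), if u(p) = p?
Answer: 24943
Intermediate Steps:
(-99 - 59)² - u(7*3) = (-99 - 59)² - 7*3 = (-158)² - 1*21 = 24964 - 21 = 24943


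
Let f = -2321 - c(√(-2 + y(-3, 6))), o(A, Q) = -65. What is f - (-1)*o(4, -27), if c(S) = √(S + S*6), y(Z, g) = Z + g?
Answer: -2386 - √7 ≈ -2388.6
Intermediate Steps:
c(S) = √7*√S (c(S) = √(S + 6*S) = √(7*S) = √7*√S)
f = -2321 - √7 (f = -2321 - √7*√(√(-2 + (-3 + 6))) = -2321 - √7*√(√(-2 + 3)) = -2321 - √7*√(√1) = -2321 - √7*√1 = -2321 - √7 ≈ -2323.6)
f - (-1)*o(4, -27) = (-2321 - √7) - (-1)*(-65) = (-2321 - √7) - 1*65 = (-2321 - √7) - 65 = -2386 - √7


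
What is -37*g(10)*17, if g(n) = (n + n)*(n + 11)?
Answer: -264180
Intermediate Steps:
g(n) = 2*n*(11 + n) (g(n) = (2*n)*(11 + n) = 2*n*(11 + n))
-37*g(10)*17 = -74*10*(11 + 10)*17 = -74*10*21*17 = -37*420*17 = -15540*17 = -264180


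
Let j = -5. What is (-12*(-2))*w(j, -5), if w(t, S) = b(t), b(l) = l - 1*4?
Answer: -216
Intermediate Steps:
b(l) = -4 + l (b(l) = l - 4 = -4 + l)
w(t, S) = -4 + t
(-12*(-2))*w(j, -5) = (-12*(-2))*(-4 - 5) = 24*(-9) = -216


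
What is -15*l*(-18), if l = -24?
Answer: -6480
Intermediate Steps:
-15*l*(-18) = -15*(-24)*(-18) = 360*(-18) = -6480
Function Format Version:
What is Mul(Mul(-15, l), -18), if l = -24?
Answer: -6480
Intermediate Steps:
Mul(Mul(-15, l), -18) = Mul(Mul(-15, -24), -18) = Mul(360, -18) = -6480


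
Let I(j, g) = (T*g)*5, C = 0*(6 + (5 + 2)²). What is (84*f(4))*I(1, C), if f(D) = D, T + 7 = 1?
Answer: 0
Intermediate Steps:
T = -6 (T = -7 + 1 = -6)
C = 0 (C = 0*(6 + 7²) = 0*(6 + 49) = 0*55 = 0)
I(j, g) = -30*g (I(j, g) = -6*g*5 = -30*g)
(84*f(4))*I(1, C) = (84*4)*(-30*0) = 336*0 = 0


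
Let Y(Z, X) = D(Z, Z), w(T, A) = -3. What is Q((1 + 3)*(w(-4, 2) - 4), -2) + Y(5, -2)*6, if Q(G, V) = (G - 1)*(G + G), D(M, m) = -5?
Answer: 1594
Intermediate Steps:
Y(Z, X) = -5
Q(G, V) = 2*G*(-1 + G) (Q(G, V) = (-1 + G)*(2*G) = 2*G*(-1 + G))
Q((1 + 3)*(w(-4, 2) - 4), -2) + Y(5, -2)*6 = 2*((1 + 3)*(-3 - 4))*(-1 + (1 + 3)*(-3 - 4)) - 5*6 = 2*(4*(-7))*(-1 + 4*(-7)) - 30 = 2*(-28)*(-1 - 28) - 30 = 2*(-28)*(-29) - 30 = 1624 - 30 = 1594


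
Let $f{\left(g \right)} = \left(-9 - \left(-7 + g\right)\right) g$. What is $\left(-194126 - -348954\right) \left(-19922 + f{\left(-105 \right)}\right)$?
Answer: $-4758948236$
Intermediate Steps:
$f{\left(g \right)} = g \left(-2 - g\right)$ ($f{\left(g \right)} = \left(-2 - g\right) g = g \left(-2 - g\right)$)
$\left(-194126 - -348954\right) \left(-19922 + f{\left(-105 \right)}\right) = \left(-194126 - -348954\right) \left(-19922 - - 105 \left(2 - 105\right)\right) = \left(-194126 + 348954\right) \left(-19922 - \left(-105\right) \left(-103\right)\right) = 154828 \left(-19922 - 10815\right) = 154828 \left(-30737\right) = -4758948236$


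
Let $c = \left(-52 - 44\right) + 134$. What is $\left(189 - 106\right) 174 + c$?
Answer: $14480$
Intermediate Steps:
$c = 38$ ($c = -96 + 134 = 38$)
$\left(189 - 106\right) 174 + c = \left(189 - 106\right) 174 + 38 = 83 \cdot 174 + 38 = 14442 + 38 = 14480$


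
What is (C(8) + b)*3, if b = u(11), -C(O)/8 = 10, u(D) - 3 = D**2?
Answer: 132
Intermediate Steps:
u(D) = 3 + D**2
C(O) = -80 (C(O) = -8*10 = -80)
b = 124 (b = 3 + 11**2 = 3 + 121 = 124)
(C(8) + b)*3 = (-80 + 124)*3 = 44*3 = 132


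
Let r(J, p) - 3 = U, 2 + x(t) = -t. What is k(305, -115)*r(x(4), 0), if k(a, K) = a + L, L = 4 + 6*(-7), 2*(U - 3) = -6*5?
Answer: -2403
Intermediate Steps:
U = -12 (U = 3 + (-6*5)/2 = 3 + (-1*30)/2 = 3 + (½)*(-30) = 3 - 15 = -12)
x(t) = -2 - t
L = -38 (L = 4 - 42 = -38)
r(J, p) = -9 (r(J, p) = 3 - 12 = -9)
k(a, K) = -38 + a (k(a, K) = a - 38 = -38 + a)
k(305, -115)*r(x(4), 0) = (-38 + 305)*(-9) = 267*(-9) = -2403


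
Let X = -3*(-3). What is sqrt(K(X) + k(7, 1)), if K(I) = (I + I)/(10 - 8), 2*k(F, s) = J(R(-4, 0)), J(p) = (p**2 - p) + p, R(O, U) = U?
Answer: 3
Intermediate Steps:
J(p) = p**2
k(F, s) = 0 (k(F, s) = (1/2)*0**2 = (1/2)*0 = 0)
X = 9
K(I) = I (K(I) = (2*I)/2 = (2*I)*(1/2) = I)
sqrt(K(X) + k(7, 1)) = sqrt(9 + 0) = sqrt(9) = 3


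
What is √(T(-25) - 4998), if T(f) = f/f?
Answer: I*√4997 ≈ 70.689*I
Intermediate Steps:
T(f) = 1
√(T(-25) - 4998) = √(1 - 4998) = √(-4997) = I*√4997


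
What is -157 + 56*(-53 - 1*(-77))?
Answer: 1187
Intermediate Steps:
-157 + 56*(-53 - 1*(-77)) = -157 + 56*(-53 + 77) = -157 + 56*24 = -157 + 1344 = 1187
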